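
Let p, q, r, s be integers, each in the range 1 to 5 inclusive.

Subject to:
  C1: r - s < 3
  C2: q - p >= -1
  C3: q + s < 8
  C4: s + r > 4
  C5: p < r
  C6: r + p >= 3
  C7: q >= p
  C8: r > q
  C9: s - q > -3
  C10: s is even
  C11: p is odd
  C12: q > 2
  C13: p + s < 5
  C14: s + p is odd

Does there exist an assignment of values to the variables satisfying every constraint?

Satisfiable

Setting (p, q, r, s) = (1, 3, 4, 2) satisfies everything: constraint 1: r - s = 2; constraint 2: q - p = 2; constraint 3: q + s = 5, and the others follow.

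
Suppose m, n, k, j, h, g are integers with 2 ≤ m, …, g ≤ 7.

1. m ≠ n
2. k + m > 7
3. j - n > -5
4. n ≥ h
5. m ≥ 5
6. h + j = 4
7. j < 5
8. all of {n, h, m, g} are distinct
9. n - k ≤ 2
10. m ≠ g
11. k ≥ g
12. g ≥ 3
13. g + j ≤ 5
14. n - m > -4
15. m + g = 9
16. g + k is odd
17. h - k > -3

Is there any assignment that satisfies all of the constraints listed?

Satisfiable

Setting (m, n, k, j, h, g) = (6, 5, 4, 2, 2, 3) satisfies everything: constraint 2: k + m = 10; constraint 3: j - n = -3, and the others follow.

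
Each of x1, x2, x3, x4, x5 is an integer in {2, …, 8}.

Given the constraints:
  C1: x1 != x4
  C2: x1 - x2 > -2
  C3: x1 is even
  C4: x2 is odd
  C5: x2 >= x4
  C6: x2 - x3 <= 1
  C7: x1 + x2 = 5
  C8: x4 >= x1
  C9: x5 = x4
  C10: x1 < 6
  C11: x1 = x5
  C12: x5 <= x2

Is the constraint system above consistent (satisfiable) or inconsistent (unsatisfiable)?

From constraints 9 and 11, x1 = x5 = x4, so x1 = x4. But constraint 1 says x1 ≠ x4. Contradiction.

Unsatisfiable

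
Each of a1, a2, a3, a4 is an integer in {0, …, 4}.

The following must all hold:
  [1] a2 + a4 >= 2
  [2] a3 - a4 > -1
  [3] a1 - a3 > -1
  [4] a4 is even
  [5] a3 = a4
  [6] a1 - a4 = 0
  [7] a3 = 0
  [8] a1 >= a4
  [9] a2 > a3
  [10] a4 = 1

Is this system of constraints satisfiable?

Unsatisfiable

Constraint 7 fixes a3 = 0 and constraint 10 fixes a4 = 1, but constraint 5 requires a3 = a4. Since 0 ≠ 1, contradiction.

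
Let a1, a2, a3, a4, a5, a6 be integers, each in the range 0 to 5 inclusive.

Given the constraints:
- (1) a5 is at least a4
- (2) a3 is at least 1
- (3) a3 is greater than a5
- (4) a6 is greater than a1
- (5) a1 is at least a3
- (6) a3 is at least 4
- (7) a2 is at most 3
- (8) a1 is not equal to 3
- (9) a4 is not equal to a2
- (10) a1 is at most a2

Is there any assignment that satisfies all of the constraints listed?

Unsatisfiable

From constraints 5 and 6: a1 ≥ a3 and a3 ≥ 4, so a1 ≥ 4. From constraints 7 and 10: a1 ≤ a2 and a2 ≤ 3, so a1 ≤ 3. But 3 < 4, so no value of a1 works.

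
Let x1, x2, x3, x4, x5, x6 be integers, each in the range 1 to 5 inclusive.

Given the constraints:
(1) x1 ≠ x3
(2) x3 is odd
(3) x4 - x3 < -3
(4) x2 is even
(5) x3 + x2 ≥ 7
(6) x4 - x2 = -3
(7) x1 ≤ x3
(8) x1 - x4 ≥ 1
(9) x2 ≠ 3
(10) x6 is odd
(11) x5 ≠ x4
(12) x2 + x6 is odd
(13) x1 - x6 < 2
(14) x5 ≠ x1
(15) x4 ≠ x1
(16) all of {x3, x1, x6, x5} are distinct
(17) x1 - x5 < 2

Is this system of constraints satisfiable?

Setting (x1, x2, x3, x4, x5, x6) = (2, 4, 5, 1, 3, 1) satisfies everything: constraint 3: x4 - x3 = -4; constraint 5: x3 + x2 = 9, and the others follow.

Satisfiable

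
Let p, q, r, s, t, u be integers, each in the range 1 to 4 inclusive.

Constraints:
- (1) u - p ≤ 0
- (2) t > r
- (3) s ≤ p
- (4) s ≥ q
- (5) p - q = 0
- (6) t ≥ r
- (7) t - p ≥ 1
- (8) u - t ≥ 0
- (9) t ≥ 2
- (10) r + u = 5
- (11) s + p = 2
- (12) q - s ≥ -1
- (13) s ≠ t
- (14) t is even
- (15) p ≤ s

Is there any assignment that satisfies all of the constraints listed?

Constraints 1, 7, and 8 give t − p ≥ 1, p − u ≥ 0, u − t ≥ 0.
Adding all 3 inequalities: the left sides telescope to 0, and the right sides sum to 1 + 0 + 0 = 1. So 0 ≥ 1, which is false.

Unsatisfiable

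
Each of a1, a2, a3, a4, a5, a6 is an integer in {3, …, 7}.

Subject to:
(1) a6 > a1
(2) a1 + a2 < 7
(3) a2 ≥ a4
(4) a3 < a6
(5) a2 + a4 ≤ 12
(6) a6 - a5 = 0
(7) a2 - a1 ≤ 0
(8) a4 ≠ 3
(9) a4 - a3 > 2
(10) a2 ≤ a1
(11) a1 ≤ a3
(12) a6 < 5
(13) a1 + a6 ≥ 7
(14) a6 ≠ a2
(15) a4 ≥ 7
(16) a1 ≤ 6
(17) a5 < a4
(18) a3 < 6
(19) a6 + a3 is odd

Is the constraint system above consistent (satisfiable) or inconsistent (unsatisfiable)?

Unsatisfiable

From constraints 3 and 15: a2 ≥ a4 and a4 ≥ 7, so a2 ≥ 7. From constraints 10 and 16: a2 ≤ a1 and a1 ≤ 6, so a2 ≤ 6. But 6 < 7, so no value of a2 works.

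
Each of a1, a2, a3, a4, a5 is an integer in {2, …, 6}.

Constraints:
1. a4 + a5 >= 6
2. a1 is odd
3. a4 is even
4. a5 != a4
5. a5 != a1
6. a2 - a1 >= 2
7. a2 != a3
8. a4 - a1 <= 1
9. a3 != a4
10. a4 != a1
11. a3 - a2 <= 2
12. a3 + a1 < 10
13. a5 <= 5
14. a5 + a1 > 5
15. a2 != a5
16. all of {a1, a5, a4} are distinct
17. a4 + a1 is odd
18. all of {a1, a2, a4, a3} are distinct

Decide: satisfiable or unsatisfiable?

Try a1 = 3, a2 = 5, a3 = 6, a4 = 2, a5 = 4.
Check constraint 1: a4 + a5 = 6; constraint 6: a2 - a1 = 2; constraint 8: a4 - a1 = -1. The remaining constraints are straightforward to verify.

Satisfiable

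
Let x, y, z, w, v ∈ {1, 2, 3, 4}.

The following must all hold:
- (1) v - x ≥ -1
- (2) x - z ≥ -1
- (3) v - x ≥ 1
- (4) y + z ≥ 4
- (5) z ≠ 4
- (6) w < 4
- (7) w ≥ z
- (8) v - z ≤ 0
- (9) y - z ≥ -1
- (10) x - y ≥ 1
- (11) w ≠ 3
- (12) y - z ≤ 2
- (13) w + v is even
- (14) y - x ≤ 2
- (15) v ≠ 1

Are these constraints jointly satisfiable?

Unsatisfiable

Constraints 3, 8, 9, and 10 give v − x ≥ 1, x − y ≥ 1, y − z ≥ -1, z − v ≥ 0.
Adding all 4 inequalities: the left sides telescope to 0, and the right sides sum to 1 + 1 + (-1) + 0 = 1. So 0 ≥ 1, which is false.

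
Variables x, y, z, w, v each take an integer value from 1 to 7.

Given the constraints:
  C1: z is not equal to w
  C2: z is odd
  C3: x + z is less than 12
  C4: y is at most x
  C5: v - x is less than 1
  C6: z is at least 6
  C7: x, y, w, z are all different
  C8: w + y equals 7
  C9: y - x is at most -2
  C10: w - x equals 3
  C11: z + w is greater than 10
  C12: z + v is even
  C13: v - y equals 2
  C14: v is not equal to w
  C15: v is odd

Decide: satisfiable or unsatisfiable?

Satisfiable

The assignment x = 3, y = 1, z = 7, w = 6, v = 3 works:
  constraint 3 holds since x + z = 10.
  constraint 5 holds since v - x = 0.
The rest check out directly.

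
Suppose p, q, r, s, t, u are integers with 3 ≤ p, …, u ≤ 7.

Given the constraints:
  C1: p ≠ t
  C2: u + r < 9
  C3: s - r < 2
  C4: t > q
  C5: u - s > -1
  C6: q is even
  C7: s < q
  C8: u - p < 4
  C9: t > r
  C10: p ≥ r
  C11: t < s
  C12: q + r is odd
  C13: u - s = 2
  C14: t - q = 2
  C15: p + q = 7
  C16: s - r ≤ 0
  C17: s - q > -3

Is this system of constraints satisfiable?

Unsatisfiable

Constraints 4, 7, and 11 give s < q, q < t, t < s. Chaining: s < q < t < s, which forces s < s — impossible.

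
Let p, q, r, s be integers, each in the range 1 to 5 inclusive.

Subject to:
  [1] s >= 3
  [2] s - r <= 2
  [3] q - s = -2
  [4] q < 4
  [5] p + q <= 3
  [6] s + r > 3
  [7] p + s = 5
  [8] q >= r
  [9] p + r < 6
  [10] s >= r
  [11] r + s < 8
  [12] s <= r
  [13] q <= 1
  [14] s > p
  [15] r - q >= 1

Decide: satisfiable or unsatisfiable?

Unsatisfiable

From constraints 1 and 12: r ≥ s and s ≥ 3, so r ≥ 3. From constraints 8 and 13: r ≤ q and q ≤ 1, so r ≤ 1. But 1 < 3, so no value of r works.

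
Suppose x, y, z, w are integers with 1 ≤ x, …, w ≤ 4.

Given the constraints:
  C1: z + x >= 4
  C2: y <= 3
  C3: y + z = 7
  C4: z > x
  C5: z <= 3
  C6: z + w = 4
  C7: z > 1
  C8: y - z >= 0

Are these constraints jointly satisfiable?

From constraint 2: y ≤ 3. From constraint 5: z ≤ 3. Hence y + z ≤ 6. But constraint 3 requires y + z = 7, and 7 > 6. Contradiction.

Unsatisfiable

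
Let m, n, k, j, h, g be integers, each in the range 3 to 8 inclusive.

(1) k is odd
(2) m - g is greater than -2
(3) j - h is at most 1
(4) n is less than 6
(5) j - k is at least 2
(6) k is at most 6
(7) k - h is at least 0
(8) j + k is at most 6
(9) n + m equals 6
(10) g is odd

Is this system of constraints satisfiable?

Unsatisfiable

Constraints 3, 5, and 7 give h − j ≥ -1, j − k ≥ 2, k − h ≥ 0.
Adding all 3 inequalities: the left sides telescope to 0, and the right sides sum to (-1) + 2 + 0 = 1. So 0 ≥ 1, which is false.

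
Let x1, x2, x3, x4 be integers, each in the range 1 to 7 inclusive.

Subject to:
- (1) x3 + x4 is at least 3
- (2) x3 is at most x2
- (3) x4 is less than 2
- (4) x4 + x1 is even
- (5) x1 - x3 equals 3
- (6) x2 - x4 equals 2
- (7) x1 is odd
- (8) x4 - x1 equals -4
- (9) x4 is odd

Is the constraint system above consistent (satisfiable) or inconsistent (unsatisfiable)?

Try x1 = 5, x2 = 3, x3 = 2, x4 = 1.
Check constraint 1: x3 + x4 = 3; constraint 5: x1 - x3 = 3; constraint 6: x2 - x4 = 2. The remaining constraints are straightforward to verify.

Satisfiable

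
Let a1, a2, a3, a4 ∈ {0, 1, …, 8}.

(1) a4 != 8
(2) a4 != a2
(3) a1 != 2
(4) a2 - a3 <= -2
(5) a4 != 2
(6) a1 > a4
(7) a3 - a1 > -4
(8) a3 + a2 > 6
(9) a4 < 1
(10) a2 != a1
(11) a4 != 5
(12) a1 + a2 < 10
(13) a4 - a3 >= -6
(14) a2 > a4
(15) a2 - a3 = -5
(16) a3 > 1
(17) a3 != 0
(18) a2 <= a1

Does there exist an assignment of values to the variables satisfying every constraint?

Satisfiable

Try a1 = 7, a2 = 1, a3 = 6, a4 = 0.
Check constraint 4: a2 - a3 = -5; constraint 7: a3 - a1 = -1. The remaining constraints are straightforward to verify.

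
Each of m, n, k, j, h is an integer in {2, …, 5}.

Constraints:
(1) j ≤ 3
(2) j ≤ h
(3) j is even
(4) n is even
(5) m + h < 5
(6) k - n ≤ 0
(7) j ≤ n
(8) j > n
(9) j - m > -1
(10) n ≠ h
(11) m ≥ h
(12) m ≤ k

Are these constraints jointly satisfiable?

Constraints 2, 6, 8, 11, and 12 give j ≤ h, h ≤ m, m ≤ k, k ≤ n, n < j. Chaining: j ≤ h ≤ m ≤ k ≤ n < j, which forces j < j — impossible.

Unsatisfiable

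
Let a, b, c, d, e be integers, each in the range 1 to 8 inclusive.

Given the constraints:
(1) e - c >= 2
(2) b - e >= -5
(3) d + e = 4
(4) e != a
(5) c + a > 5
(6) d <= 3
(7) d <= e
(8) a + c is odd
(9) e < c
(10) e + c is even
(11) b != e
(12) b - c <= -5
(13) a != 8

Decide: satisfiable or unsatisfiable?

Unsatisfiable

Constraints 1, 2, and 12 give c − b ≥ 5, b − e ≥ -5, e − c ≥ 2.
Adding all 3 inequalities: the left sides telescope to 0, and the right sides sum to 5 + (-5) + 2 = 2. So 0 ≥ 2, which is false.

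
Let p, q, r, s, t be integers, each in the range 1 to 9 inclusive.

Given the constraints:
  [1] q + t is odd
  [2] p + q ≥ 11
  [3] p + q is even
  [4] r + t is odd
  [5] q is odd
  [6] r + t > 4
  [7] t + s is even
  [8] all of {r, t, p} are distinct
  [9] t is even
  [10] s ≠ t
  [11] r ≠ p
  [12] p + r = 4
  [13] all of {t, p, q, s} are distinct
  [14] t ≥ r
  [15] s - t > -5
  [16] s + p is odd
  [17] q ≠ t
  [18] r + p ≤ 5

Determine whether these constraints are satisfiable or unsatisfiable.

Satisfiable

Take p = 3, q = 9, r = 1, s = 2, t = 4. Then constraint 2: p + q = 12; constraint 6: r + t = 5, and every other listed constraint is also met.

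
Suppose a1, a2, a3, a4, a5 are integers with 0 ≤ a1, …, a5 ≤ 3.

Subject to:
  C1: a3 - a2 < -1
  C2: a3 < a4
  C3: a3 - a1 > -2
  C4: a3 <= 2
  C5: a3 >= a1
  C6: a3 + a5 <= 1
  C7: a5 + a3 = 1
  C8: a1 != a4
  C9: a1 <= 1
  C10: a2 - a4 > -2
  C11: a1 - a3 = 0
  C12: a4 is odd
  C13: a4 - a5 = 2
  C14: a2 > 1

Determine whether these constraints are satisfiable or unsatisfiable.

The assignment a1 = 0, a2 = 3, a3 = 0, a4 = 3, a5 = 1 works:
  constraint 1 holds since a3 - a2 = -3.
  constraint 3 holds since a3 - a1 = 0.
  constraint 6 holds since a3 + a5 = 1.
The rest check out directly.

Satisfiable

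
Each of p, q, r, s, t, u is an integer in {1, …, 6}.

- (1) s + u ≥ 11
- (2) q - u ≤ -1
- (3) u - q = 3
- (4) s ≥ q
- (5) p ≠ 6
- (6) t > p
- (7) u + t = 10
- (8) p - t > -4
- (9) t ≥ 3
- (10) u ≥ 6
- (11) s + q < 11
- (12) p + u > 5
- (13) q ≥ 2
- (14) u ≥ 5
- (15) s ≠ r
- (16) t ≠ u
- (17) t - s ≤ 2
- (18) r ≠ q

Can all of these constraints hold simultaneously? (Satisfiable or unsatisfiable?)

Satisfiable

One satisfying assignment is p = 1, q = 3, r = 4, s = 5, t = 4, u = 6.
For the less obvious constraints — constraint 1: s + u = 11; constraint 2: q - u = -3; constraint 3: u - q = 3 — and the others hold by inspection.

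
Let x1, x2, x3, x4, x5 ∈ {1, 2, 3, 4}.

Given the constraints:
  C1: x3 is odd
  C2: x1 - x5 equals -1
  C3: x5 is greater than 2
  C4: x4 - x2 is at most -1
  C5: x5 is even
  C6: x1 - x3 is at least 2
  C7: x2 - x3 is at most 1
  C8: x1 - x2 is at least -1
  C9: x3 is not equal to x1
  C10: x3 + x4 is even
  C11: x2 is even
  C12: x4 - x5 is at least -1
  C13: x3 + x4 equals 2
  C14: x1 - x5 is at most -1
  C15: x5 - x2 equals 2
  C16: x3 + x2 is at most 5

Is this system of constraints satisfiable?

Constraints 4, 6, 7, 12, and 14 give x1 − x3 ≥ 2, x3 − x2 ≥ -1, x2 − x4 ≥ 1, x4 − x5 ≥ -1, x5 − x1 ≥ 1.
Adding all 5 inequalities: the left sides telescope to 0, and the right sides sum to 2 + (-1) + 1 + (-1) + 1 = 2. So 0 ≥ 2, which is false.

Unsatisfiable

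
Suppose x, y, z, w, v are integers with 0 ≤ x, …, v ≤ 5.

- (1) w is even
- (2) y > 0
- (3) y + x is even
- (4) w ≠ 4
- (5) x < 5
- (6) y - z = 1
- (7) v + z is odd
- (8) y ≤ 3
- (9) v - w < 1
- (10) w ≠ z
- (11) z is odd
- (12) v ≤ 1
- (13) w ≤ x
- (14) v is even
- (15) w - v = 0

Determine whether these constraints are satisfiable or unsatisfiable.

Satisfiable

One satisfying assignment is x = 0, y = 2, z = 1, w = 0, v = 0.
For the less obvious constraints — constraint 6: y - z = 1; constraint 9: v - w = 0; constraint 15: w - v = 0 — and the others hold by inspection.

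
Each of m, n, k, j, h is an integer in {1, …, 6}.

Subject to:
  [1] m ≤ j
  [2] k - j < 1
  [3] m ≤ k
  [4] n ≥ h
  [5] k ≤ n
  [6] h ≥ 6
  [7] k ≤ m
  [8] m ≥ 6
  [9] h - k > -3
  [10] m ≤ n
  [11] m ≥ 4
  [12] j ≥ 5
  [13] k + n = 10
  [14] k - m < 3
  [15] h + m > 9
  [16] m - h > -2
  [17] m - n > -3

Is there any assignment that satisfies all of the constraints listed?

From constraints 3 and 8: k ≥ m ≥ 6. From constraints 4 and 6: n ≥ h ≥ 6. Hence k + n ≥ 12. But constraint 13 requires k + n = 10, and 10 < 12. Contradiction.

Unsatisfiable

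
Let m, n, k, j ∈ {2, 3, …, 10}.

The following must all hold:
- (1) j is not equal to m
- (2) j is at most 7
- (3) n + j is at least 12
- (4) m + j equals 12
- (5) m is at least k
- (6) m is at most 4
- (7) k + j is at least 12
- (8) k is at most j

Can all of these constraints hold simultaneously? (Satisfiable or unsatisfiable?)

From constraints 5 and 6: k ≤ m ≤ 4. From constraint 2: j ≤ 7. Hence k + j ≤ 11. But constraint 7 requires k + j ≥ 12, and 12 > 11. Contradiction.

Unsatisfiable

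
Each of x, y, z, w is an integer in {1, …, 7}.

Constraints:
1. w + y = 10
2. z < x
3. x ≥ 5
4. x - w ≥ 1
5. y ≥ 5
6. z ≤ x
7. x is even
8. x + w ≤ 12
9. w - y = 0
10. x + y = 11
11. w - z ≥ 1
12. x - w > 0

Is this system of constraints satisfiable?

Satisfiable

The assignment x = 6, y = 5, z = 2, w = 5 works:
  constraint 1 holds since w + y = 10.
  constraint 4 holds since x - w = 1.
The rest check out directly.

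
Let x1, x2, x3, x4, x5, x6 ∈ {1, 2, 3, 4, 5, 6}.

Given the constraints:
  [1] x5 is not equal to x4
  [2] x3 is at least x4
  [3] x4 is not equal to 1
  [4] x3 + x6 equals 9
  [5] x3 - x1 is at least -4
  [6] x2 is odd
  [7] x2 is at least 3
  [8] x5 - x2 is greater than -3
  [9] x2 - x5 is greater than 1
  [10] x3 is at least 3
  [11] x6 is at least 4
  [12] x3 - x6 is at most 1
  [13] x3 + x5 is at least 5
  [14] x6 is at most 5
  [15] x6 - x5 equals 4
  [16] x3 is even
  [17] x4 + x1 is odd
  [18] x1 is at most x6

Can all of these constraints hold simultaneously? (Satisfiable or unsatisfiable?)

Satisfiable

One satisfying assignment is x1 = 5, x2 = 3, x3 = 4, x4 = 4, x5 = 1, x6 = 5.
For the less obvious constraints — constraint 4: x3 + x6 = 9; constraint 5: x3 - x1 = -1; constraint 8: x5 - x2 = -2 — and the others hold by inspection.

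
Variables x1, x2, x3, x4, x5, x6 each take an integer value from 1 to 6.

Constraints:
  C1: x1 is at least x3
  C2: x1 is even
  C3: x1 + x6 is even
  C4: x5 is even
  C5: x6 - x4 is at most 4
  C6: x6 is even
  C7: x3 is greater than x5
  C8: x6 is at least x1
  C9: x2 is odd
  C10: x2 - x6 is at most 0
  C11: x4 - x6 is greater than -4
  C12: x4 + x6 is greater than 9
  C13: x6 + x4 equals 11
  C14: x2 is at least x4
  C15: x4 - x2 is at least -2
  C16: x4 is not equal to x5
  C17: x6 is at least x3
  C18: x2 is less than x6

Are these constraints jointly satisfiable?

Try x1 = 4, x2 = 5, x3 = 4, x4 = 5, x5 = 2, x6 = 6.
Check constraint 5: x6 - x4 = 1; constraint 10: x2 - x6 = -1. The remaining constraints are straightforward to verify.

Satisfiable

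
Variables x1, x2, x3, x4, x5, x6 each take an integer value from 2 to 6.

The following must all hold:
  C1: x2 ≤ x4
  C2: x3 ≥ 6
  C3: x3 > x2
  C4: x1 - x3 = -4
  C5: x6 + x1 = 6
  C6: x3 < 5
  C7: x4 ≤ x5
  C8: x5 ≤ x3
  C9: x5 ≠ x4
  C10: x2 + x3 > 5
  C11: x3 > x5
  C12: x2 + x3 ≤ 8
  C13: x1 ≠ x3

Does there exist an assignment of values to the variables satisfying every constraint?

Unsatisfiable

From constraint 2: x3 ≥ 6. From constraint 6: x3 ≤ 4. But 4 < 6, so no value of x3 works.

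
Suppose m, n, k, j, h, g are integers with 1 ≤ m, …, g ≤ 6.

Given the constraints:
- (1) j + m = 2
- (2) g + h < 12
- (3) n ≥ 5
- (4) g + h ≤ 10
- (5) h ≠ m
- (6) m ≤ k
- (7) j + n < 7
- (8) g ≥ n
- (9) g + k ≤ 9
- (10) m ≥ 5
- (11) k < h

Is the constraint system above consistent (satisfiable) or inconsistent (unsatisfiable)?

From constraints 3 and 8: g ≥ n ≥ 5. From constraints 6 and 10: k ≥ m ≥ 5. Hence g + k ≥ 10. But constraint 9 requires g + k ≤ 9, and 9 < 10. Contradiction.

Unsatisfiable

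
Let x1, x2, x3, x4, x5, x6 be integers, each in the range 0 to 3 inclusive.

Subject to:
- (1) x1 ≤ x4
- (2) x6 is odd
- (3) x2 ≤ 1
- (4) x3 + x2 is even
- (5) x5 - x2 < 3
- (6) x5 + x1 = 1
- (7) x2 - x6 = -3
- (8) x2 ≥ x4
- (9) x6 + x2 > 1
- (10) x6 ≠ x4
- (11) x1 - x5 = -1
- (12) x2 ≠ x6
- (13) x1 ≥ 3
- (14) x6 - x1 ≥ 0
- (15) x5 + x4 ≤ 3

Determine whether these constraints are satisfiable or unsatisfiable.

From constraints 1 and 13: x4 ≥ x1 and x1 ≥ 3, so x4 ≥ 3. From constraints 3 and 8: x4 ≤ x2 and x2 ≤ 1, so x4 ≤ 1. But 1 < 3, so no value of x4 works.

Unsatisfiable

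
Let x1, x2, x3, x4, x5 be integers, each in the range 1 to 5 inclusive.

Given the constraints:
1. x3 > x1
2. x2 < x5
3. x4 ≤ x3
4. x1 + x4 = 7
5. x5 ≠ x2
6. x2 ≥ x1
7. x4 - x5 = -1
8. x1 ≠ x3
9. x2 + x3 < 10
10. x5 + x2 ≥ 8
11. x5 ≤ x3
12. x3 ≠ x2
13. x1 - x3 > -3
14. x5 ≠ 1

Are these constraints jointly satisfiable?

One satisfying assignment is x1 = 3, x2 = 4, x3 = 5, x4 = 4, x5 = 5.
For the less obvious constraints — constraint 4: x1 + x4 = 7; constraint 7: x4 - x5 = -1 — and the others hold by inspection.

Satisfiable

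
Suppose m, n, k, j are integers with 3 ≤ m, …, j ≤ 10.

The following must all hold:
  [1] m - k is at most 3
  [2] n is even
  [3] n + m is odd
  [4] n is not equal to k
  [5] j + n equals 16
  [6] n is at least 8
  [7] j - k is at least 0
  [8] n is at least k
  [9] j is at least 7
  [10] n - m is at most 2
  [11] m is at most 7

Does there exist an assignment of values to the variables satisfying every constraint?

Satisfiable

The assignment m = 7, n = 8, k = 5, j = 8 works:
  constraint 1 holds since m - k = 2.
  constraint 5 holds since j + n = 16.
  constraint 7 holds since j - k = 3.
The rest check out directly.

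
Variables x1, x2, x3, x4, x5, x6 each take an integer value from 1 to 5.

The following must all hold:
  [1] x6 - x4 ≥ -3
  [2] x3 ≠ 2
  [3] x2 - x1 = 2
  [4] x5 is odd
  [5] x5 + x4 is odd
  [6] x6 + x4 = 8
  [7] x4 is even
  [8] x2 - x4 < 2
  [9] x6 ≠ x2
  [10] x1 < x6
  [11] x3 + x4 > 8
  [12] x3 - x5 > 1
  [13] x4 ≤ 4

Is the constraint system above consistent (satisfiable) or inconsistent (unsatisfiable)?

Satisfiable

Try x1 = 3, x2 = 5, x3 = 5, x4 = 4, x5 = 3, x6 = 4.
Check constraint 1: x6 - x4 = 0; constraint 3: x2 - x1 = 2. The remaining constraints are straightforward to verify.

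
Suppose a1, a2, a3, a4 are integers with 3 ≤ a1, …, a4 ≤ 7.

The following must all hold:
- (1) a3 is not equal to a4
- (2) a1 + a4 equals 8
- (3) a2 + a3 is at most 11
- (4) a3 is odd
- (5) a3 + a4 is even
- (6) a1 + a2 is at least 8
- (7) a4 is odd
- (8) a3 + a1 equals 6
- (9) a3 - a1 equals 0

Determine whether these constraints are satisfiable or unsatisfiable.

Try a1 = 3, a2 = 5, a3 = 3, a4 = 5.
Check constraint 2: a1 + a4 = 8; constraint 3: a2 + a3 = 8. The remaining constraints are straightforward to verify.

Satisfiable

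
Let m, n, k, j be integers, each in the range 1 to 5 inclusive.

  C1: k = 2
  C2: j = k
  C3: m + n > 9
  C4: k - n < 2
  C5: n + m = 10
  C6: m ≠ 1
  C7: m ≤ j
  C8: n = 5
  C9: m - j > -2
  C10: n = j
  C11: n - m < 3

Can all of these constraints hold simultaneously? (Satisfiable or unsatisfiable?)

Constraint 8 fixes n = 5 and constraint 1 fixes k = 2. Constraints 2 and 10 give n = j = k, so n = k. But 5 ≠ 2 — contradiction.

Unsatisfiable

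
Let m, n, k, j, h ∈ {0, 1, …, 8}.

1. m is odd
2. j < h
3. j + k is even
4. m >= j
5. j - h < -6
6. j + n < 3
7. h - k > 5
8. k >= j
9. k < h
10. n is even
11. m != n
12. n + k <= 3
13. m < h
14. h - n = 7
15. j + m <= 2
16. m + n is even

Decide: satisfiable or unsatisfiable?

Constraint 1 makes m odd and constraint 10 makes n even, so m + n must be odd. Constraint 16 says m + n is even — contradiction.

Unsatisfiable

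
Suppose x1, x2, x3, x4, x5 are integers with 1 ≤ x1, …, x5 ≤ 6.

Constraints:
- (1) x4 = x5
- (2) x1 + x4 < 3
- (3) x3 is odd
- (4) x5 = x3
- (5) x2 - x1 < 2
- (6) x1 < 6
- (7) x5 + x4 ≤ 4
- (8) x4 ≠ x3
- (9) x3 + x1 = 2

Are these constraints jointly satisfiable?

From constraints 1 and 4, x4 = x5 = x3, so x4 = x3. But constraint 8 says x4 ≠ x3. Contradiction.

Unsatisfiable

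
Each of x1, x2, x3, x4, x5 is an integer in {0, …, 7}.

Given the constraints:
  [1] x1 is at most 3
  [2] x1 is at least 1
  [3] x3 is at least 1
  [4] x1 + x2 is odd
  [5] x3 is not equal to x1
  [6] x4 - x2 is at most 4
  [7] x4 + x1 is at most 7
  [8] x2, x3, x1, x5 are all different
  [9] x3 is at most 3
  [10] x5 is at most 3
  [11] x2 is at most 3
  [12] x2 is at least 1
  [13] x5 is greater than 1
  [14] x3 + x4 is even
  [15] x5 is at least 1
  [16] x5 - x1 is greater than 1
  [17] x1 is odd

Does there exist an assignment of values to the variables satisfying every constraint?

Constraints 1, 2, 3, 9, 10, 11, 12, and 15 confine each of x2, x3, x1, x5 to the 3 values {1, …, 3}.
Constraint 8 requires all 4 of them to be distinct, but only 3 values are available — impossible by the pigeonhole principle.

Unsatisfiable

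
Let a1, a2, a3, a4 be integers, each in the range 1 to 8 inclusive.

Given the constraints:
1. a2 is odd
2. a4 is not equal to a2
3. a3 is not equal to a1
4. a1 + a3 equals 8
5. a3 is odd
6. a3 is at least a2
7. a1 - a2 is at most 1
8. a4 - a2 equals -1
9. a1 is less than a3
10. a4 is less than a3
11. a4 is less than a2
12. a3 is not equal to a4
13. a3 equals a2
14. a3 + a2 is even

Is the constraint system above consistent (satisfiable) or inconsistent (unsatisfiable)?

The assignment a1 = 3, a2 = 5, a3 = 5, a4 = 4 works:
  constraint 4 holds since a1 + a3 = 8.
  constraint 7 holds since a1 - a2 = -2.
The rest check out directly.

Satisfiable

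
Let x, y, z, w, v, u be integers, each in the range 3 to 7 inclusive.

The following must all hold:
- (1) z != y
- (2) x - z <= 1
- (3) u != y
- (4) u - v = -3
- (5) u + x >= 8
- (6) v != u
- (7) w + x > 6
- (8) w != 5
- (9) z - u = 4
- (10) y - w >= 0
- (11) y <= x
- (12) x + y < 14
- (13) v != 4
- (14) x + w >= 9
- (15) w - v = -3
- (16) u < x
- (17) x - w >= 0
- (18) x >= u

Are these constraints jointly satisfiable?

Take x = 6, y = 5, z = 7, w = 3, v = 6, u = 3. Then constraint 2: x - z = -1; constraint 4: u - v = -3; constraint 5: u + x = 9, and every other listed constraint is also met.

Satisfiable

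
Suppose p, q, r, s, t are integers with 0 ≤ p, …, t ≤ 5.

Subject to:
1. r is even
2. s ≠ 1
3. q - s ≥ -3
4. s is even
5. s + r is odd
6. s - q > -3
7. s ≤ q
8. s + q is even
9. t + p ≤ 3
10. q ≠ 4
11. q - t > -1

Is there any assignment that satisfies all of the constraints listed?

Unsatisfiable

Constraint 4 makes s even and constraint 1 makes r even, so s + r must be even. Constraint 5 says s + r is odd — contradiction.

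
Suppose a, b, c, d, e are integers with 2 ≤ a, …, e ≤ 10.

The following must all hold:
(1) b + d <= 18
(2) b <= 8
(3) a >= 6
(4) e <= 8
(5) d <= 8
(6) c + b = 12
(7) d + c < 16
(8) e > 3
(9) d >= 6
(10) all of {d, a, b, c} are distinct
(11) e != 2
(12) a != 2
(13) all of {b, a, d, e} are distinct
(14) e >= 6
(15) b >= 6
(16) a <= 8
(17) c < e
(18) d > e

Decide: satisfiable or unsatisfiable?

Unsatisfiable

Constraints 2, 3, 4, 5, 9, 14, 15, and 16 confine each of b, a, d, e to the 3 values {6, …, 8}.
Constraint 13 requires all 4 of them to be distinct, but only 3 values are available — impossible by the pigeonhole principle.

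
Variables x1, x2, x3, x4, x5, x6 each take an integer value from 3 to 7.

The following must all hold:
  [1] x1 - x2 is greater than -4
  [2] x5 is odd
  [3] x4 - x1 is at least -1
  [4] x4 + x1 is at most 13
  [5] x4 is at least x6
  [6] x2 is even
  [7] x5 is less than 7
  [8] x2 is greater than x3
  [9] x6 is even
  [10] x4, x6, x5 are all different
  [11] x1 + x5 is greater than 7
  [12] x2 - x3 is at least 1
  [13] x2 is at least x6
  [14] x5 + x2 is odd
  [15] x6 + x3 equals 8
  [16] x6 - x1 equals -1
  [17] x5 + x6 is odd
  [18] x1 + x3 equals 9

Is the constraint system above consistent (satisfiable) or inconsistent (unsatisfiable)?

The assignment x1 = 5, x2 = 6, x3 = 4, x4 = 6, x5 = 5, x6 = 4 works:
  constraint 1 holds since x1 - x2 = -1.
  constraint 3 holds since x4 - x1 = 1.
The rest check out directly.

Satisfiable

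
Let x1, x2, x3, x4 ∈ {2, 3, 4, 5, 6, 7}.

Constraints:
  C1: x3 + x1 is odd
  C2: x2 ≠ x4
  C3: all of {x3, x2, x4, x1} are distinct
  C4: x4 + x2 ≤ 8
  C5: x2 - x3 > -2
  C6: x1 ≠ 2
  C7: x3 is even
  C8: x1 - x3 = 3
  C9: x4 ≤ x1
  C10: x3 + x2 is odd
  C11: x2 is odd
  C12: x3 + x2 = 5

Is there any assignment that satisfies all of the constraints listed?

The assignment x1 = 5, x2 = 3, x3 = 2, x4 = 4 works:
  constraint 4 holds since x4 + x2 = 7.
  constraint 5 holds since x2 - x3 = 1.
The rest check out directly.

Satisfiable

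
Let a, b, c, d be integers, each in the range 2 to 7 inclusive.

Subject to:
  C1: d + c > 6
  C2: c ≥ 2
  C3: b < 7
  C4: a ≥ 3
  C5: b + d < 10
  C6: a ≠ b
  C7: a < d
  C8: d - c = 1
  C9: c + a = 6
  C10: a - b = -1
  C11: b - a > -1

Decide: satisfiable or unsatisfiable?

One satisfying assignment is a = 3, b = 4, c = 3, d = 4.
For the less obvious constraints — constraint 1: d + c = 7; constraint 5: b + d = 8; constraint 8: d - c = 1 — and the others hold by inspection.

Satisfiable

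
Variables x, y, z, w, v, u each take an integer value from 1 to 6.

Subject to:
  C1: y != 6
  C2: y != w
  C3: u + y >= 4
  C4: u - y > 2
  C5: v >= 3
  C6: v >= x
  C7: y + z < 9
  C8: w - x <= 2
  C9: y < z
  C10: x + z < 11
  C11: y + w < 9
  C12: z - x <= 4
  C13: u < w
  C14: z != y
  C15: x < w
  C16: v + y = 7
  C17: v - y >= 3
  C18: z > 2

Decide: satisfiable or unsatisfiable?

Satisfiable

Try x = 4, y = 1, z = 5, w = 6, v = 6, u = 4.
Check constraint 3: u + y = 5; constraint 4: u - y = 3; constraint 7: y + z = 6. The remaining constraints are straightforward to verify.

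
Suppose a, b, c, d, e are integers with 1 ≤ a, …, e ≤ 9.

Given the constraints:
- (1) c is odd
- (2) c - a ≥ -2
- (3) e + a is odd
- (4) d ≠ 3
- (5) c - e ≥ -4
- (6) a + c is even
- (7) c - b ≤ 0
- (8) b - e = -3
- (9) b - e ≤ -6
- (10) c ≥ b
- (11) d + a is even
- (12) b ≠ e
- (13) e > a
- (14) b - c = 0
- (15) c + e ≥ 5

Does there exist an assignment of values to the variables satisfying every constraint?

Unsatisfiable

Constraints 5, 7, and 9 give b − c ≥ 0, c − e ≥ -4, e − b ≥ 6.
Adding all 3 inequalities: the left sides telescope to 0, and the right sides sum to 0 + (-4) + 6 = 2. So 0 ≥ 2, which is false.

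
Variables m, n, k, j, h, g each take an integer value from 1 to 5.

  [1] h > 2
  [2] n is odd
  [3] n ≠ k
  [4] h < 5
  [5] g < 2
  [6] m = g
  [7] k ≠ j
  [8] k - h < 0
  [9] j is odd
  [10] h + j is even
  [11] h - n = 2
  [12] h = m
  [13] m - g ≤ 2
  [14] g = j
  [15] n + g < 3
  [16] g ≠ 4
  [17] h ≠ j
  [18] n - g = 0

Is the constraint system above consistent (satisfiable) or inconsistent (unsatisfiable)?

From constraints 6, 12, and 14, h = m = g = j, so h = j. But constraint 17 says h ≠ j. Contradiction.

Unsatisfiable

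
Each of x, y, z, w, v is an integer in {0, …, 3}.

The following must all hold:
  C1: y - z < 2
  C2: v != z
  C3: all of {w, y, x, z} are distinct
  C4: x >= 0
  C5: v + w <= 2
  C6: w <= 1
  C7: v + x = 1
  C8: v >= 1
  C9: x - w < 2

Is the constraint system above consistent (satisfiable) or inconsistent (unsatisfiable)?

Satisfiable

Take x = 0, y = 2, z = 3, w = 1, v = 1. Then constraint 1: y - z = -1; constraint 5: v + w = 2; constraint 7: v + x = 1, and every other listed constraint is also met.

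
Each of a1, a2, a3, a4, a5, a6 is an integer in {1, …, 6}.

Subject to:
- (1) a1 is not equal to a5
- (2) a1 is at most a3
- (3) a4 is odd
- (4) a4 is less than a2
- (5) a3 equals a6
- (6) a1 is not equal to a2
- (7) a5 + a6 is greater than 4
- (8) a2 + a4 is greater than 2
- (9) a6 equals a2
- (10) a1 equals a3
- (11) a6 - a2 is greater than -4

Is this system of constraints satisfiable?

Unsatisfiable

From constraints 5, 9, and 10, a1 = a3 = a6 = a2, so a1 = a2. But constraint 6 says a1 ≠ a2. Contradiction.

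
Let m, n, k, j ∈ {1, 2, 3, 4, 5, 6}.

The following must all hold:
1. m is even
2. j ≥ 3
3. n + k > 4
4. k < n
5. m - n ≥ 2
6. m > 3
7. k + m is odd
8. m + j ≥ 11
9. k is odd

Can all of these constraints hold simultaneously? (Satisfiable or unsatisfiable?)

The assignment m = 6, n = 4, k = 3, j = 6 works:
  constraint 3 holds since n + k = 7.
  constraint 5 holds since m - n = 2.
  constraint 8 holds since m + j = 12.
The rest check out directly.

Satisfiable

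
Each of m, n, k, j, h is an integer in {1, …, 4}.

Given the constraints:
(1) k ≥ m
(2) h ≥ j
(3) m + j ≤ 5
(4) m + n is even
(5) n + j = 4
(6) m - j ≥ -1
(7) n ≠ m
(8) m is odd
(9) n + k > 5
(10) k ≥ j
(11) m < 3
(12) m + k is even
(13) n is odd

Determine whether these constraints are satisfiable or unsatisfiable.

Satisfiable

The assignment m = 1, n = 3, k = 3, j = 1, h = 2 works:
  constraint 3 holds since m + j = 2.
  constraint 5 holds since n + j = 4.
  constraint 6 holds since m - j = 0.
The rest check out directly.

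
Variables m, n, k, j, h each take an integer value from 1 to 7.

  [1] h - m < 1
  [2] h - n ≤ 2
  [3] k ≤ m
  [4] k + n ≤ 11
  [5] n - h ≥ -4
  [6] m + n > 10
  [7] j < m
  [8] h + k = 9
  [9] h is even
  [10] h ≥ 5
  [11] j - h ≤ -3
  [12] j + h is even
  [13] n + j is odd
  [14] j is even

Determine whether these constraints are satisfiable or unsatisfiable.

Satisfiable

Setting (m, n, k, j, h) = (6, 5, 3, 2, 6) satisfies everything: constraint 1: h - m = 0; constraint 2: h - n = 1, and the others follow.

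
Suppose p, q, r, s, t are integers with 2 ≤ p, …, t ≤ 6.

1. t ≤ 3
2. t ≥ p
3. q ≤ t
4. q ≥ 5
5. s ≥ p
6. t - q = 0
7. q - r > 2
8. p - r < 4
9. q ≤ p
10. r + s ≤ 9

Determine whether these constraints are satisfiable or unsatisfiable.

From constraints 4 and 9: p ≥ q and q ≥ 5, so p ≥ 5. From constraints 1 and 2: p ≤ t and t ≤ 3, so p ≤ 3. But 3 < 5, so no value of p works.

Unsatisfiable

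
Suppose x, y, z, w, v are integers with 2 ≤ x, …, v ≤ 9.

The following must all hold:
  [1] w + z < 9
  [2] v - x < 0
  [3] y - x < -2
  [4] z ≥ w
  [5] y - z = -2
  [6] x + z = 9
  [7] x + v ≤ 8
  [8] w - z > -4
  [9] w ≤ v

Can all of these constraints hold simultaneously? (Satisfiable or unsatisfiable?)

Satisfiable

Take x = 5, y = 2, z = 4, w = 2, v = 3. Then constraint 1: w + z = 6; constraint 2: v - x = -2, and every other listed constraint is also met.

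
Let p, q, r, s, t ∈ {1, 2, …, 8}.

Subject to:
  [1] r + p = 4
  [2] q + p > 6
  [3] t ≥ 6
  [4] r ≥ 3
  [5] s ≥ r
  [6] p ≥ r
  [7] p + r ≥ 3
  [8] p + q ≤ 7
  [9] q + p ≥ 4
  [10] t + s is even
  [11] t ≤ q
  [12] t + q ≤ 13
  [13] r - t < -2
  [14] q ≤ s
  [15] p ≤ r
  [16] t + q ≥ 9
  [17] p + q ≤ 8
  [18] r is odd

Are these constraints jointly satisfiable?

Unsatisfiable

From constraints 4 and 6: p ≥ r ≥ 3. From constraints 3 and 11: q ≥ t ≥ 6. Hence p + q ≥ 9. But constraint 8 requires p + q ≤ 7, and 7 < 9. Contradiction.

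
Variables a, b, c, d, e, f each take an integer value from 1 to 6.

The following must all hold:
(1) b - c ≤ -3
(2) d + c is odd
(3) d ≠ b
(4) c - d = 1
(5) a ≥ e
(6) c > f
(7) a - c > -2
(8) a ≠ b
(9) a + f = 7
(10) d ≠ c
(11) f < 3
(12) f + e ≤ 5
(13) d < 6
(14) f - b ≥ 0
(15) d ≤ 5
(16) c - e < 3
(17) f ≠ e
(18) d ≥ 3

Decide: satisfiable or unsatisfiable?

Satisfiable

Take a = 6, b = 1, c = 6, d = 5, e = 4, f = 1. Then constraint 1: b - c = -5; constraint 4: c - d = 1; constraint 7: a - c = 0, and every other listed constraint is also met.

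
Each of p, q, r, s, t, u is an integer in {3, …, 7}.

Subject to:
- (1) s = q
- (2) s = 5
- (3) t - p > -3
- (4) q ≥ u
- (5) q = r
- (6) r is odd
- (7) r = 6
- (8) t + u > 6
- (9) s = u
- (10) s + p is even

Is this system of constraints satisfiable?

Constraint 2 fixes s = 5 and constraint 7 fixes r = 6. Constraints 1 and 5 give s = q = r, so s = r. But 5 ≠ 6 — contradiction.

Unsatisfiable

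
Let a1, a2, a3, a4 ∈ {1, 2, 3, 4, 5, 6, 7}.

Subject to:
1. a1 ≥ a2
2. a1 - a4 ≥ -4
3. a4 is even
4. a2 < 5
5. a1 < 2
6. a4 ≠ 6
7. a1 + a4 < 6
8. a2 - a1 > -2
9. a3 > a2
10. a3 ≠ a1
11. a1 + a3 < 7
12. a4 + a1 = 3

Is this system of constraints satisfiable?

Satisfiable

Try a1 = 1, a2 = 1, a3 = 5, a4 = 2.
Check constraint 2: a1 - a4 = -1; constraint 7: a1 + a4 = 3; constraint 8: a2 - a1 = 0. The remaining constraints are straightforward to verify.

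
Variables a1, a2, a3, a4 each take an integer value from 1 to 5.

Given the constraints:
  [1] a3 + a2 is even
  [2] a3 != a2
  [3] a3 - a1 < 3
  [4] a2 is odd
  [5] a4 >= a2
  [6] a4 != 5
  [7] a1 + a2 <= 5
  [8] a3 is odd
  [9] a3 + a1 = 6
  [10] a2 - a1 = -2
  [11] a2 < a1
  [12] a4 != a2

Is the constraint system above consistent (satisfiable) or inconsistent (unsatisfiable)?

Satisfiable

One satisfying assignment is a1 = 3, a2 = 1, a3 = 3, a4 = 3.
For the less obvious constraints — constraint 3: a3 - a1 = 0; constraint 7: a1 + a2 = 4; constraint 9: a3 + a1 = 6 — and the others hold by inspection.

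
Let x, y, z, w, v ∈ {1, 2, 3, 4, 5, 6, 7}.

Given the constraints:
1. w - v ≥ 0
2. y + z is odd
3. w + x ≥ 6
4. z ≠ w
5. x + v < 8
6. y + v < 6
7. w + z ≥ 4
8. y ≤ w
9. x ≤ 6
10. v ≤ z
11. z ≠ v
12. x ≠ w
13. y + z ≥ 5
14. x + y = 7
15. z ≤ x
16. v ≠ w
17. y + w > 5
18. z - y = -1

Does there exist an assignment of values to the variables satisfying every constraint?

Satisfiable

Setting (x, y, z, w, v) = (4, 3, 2, 3, 1) satisfies everything: constraint 1: w - v = 2; constraint 3: w + x = 7, and the others follow.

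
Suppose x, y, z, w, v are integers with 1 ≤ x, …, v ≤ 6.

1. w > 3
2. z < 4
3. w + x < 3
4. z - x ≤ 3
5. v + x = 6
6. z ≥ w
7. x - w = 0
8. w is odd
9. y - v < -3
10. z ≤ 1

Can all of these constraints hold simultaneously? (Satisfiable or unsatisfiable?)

From constraint 1: w ≥ 4. From constraints 6 and 10: w ≤ z and z ≤ 1, so w ≤ 1. But 1 < 4, so no value of w works.

Unsatisfiable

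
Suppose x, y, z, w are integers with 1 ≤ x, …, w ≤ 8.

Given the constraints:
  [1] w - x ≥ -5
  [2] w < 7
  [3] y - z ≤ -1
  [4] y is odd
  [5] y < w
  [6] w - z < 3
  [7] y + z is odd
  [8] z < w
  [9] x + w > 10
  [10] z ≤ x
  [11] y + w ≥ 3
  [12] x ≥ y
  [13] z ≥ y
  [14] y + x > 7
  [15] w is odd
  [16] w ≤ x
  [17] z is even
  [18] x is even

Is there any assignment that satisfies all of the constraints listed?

Take x = 8, y = 1, z = 2, w = 3. Then constraint 1: w - x = -5; constraint 3: y - z = -1; constraint 6: w - z = 1, and every other listed constraint is also met.

Satisfiable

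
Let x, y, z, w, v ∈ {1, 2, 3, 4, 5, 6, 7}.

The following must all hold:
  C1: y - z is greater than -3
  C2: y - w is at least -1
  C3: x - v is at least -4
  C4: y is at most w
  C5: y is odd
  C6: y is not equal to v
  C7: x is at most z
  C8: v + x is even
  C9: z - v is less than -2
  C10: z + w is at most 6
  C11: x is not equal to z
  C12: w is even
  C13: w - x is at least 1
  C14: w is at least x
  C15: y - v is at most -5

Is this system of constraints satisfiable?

Unsatisfiable

Constraints 2, 3, 13, and 15 give x − v ≥ -4, v − y ≥ 5, y − w ≥ -1, w − x ≥ 1.
Adding all 4 inequalities: the left sides telescope to 0, and the right sides sum to (-4) + 5 + (-1) + 1 = 1. So 0 ≥ 1, which is false.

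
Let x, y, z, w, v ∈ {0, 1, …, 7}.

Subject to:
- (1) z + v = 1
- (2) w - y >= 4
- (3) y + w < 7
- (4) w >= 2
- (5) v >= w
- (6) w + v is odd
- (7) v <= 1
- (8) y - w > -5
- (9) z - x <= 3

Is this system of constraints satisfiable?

From constraint 4: w ≥ 2. From constraints 5 and 7: w ≤ v and v ≤ 1, so w ≤ 1. But 1 < 2, so no value of w works.

Unsatisfiable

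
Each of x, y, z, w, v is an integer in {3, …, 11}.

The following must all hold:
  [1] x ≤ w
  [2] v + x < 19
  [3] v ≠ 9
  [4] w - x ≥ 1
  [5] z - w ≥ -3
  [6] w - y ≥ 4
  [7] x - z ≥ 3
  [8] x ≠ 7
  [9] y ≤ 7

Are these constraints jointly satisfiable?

Constraints 4, 5, and 7 give x − z ≥ 3, z − w ≥ -3, w − x ≥ 1.
Adding all 3 inequalities: the left sides telescope to 0, and the right sides sum to 3 + (-3) + 1 = 1. So 0 ≥ 1, which is false.

Unsatisfiable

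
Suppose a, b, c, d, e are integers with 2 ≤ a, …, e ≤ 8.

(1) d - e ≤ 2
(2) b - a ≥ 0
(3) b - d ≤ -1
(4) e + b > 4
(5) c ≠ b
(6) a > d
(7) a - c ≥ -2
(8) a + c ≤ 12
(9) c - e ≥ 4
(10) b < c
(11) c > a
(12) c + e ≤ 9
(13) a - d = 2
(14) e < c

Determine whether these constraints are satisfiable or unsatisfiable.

Unsatisfiable

Constraints 1, 2, 3, 7, and 9 give c − e ≥ 4, e − d ≥ -2, d − b ≥ 1, b − a ≥ 0, a − c ≥ -2.
Adding all 5 inequalities: the left sides telescope to 0, and the right sides sum to 4 + (-2) + 1 + 0 + (-2) = 1. So 0 ≥ 1, which is false.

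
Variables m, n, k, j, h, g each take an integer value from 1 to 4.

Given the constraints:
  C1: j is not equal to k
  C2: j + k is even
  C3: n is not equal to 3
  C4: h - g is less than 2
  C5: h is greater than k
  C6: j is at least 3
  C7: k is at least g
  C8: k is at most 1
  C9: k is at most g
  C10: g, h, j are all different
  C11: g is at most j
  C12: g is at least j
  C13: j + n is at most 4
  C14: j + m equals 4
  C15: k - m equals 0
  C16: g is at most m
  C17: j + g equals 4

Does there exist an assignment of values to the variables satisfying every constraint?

Unsatisfiable

From constraints 6 and 12: g ≥ j and j ≥ 3, so g ≥ 3. From constraints 7 and 8: g ≤ k and k ≤ 1, so g ≤ 1. But 1 < 3, so no value of g works.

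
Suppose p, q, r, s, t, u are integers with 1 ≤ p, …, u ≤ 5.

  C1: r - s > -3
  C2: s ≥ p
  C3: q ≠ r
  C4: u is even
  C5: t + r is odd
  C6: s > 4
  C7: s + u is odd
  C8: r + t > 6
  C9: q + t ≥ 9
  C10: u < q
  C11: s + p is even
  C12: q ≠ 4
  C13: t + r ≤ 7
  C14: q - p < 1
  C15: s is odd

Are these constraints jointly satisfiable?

Satisfiable

Setting (p, q, r, s, t, u) = (5, 5, 3, 5, 4, 2) satisfies everything: constraint 1: r - s = -2; constraint 8: r + t = 7; constraint 9: q + t = 9, and the others follow.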